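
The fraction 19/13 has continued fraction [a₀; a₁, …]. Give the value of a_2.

6

19 ÷ 13 → quotient 1, remainder 6
13 ÷ 6 → quotient 2, remainder 1
6 ÷ 1 → quotient 6, remainder 0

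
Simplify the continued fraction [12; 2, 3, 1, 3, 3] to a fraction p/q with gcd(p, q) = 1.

Start with 3.
3 + 1/(3/1) = 3 + 1/3 = 10/3
1 + 1/(10/3) = 1 + 3/10 = 13/10
3 + 1/(13/10) = 3 + 10/13 = 49/13
2 + 1/(49/13) = 2 + 13/49 = 111/49
12 + 1/(111/49) = 12 + 49/111 = 1381/111

1381/111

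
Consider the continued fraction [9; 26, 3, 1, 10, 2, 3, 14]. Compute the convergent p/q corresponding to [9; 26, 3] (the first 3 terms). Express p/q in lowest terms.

a_0 = 9: 9/1
a_1 = 26: 235/26
a_2 = 3: 714/79

714/79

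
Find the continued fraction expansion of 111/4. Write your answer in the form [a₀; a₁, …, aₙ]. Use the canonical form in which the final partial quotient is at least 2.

Run the Euclidean algorithm, recording each quotient:
111 = 27·4 + 3, so a_0 = 27
4 = 1·3 + 1, so a_1 = 1
3 = 3·1 + 0, so a_2 = 3

[27; 1, 3]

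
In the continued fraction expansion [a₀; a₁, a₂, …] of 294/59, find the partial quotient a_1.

1

294 ÷ 59 → quotient 4, remainder 58
59 ÷ 58 → quotient 1, remainder 1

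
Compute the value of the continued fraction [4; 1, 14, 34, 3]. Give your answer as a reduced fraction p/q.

Start with 3.
34 + 1/(3/1) = 34 + 1/3 = 103/3
14 + 1/(103/3) = 14 + 3/103 = 1445/103
1 + 1/(1445/103) = 1 + 103/1445 = 1548/1445
4 + 1/(1548/1445) = 4 + 1445/1548 = 7637/1548

7637/1548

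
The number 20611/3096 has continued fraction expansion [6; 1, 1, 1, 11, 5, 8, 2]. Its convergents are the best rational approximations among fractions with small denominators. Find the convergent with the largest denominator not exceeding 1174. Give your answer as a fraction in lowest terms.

1185/178

a_0 = 6: 6/1  (≤ bound)
a_1 = 1: 7/1  (≤ bound)
a_2 = 1: 13/2  (≤ bound)
a_3 = 1: 20/3  (≤ bound)
a_4 = 11: 233/35  (≤ bound)
a_5 = 5: 1185/178  (≤ bound)
a_6 = 8: 9713/1459  (> 1174, stop)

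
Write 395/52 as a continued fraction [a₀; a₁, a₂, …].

[7; 1, 1, 2, 10]

395 = 7·52 + 31, so a_0 = 7
52 = 1·31 + 21, so a_1 = 1
31 = 1·21 + 10, so a_2 = 1
21 = 2·10 + 1, so a_3 = 2
10 = 10·1 + 0, so a_4 = 10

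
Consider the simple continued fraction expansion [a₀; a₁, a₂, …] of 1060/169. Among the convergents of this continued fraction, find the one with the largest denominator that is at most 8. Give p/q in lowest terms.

25/4

a_0 = 6: 6/1  (≤ bound)
a_1 = 3: 19/3  (≤ bound)
a_2 = 1: 25/4  (≤ bound)
a_3 = 2: 69/11  (> 8, stop)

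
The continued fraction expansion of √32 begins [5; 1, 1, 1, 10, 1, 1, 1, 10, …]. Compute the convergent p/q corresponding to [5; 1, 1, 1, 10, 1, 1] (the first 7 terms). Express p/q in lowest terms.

Build up convergents one term at a time:
a_0 = 5: 5/1
a_1 = 1: 6/1
a_2 = 1: 11/2
a_3 = 1: 17/3
a_4 = 10: 181/32
a_5 = 1: 198/35
a_6 = 1: 379/67

379/67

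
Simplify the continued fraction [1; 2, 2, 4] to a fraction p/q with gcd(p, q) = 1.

Work from the innermost term outward:
Start with 4.
2 + 1/(4/1) = 2 + 1/4 = 9/4
2 + 1/(9/4) = 2 + 4/9 = 22/9
1 + 1/(22/9) = 1 + 9/22 = 31/22

31/22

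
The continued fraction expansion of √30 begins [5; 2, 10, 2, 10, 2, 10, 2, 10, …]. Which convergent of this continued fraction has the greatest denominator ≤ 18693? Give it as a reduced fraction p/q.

55435/10121

List convergents until the denominator exceeds the bound:
a_0 = 5: 5/1  (≤ bound)
a_1 = 2: 11/2  (≤ bound)
a_2 = 10: 115/21  (≤ bound)
a_3 = 2: 241/44  (≤ bound)
a_4 = 10: 2525/461  (≤ bound)
a_5 = 2: 5291/966  (≤ bound)
a_6 = 10: 55435/10121  (≤ bound)
a_7 = 2: 116161/21208  (> 18693, stop)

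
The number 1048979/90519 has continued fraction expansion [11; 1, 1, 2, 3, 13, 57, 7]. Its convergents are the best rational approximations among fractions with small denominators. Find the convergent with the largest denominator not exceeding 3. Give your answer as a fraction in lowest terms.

a_0 = 11: 11/1  (≤ bound)
a_1 = 1: 12/1  (≤ bound)
a_2 = 1: 23/2  (≤ bound)
a_3 = 2: 58/5  (> 3, stop)

23/2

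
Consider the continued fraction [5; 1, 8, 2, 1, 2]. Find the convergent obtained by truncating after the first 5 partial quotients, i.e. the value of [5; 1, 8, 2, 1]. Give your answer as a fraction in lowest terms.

165/28

Compute successive convergents:
a_0 = 5: 5/1
a_1 = 1: 6/1
a_2 = 8: 53/9
a_3 = 2: 112/19
a_4 = 1: 165/28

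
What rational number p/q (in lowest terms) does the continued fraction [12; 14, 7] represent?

1195/99

Start with 7.
14 + 1/(7/1) = 14 + 1/7 = 99/7
12 + 1/(99/7) = 12 + 7/99 = 1195/99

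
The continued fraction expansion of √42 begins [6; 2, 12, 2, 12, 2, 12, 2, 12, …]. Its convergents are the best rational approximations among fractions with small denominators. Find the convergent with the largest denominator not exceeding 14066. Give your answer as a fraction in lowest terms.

8749/1350

List convergents until the denominator exceeds the bound:
a_0 = 6: 6/1  (≤ bound)
a_1 = 2: 13/2  (≤ bound)
a_2 = 12: 162/25  (≤ bound)
a_3 = 2: 337/52  (≤ bound)
a_4 = 12: 4206/649  (≤ bound)
a_5 = 2: 8749/1350  (≤ bound)
a_6 = 12: 109194/16849  (> 14066, stop)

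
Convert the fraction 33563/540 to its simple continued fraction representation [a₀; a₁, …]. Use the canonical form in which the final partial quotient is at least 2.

⌊33563/540⌋ = 62, remainder 83
⌊540/83⌋ = 6, remainder 42
⌊83/42⌋ = 1, remainder 41
⌊42/41⌋ = 1, remainder 1
⌊41/1⌋ = 41, remainder 0

[62; 6, 1, 1, 41]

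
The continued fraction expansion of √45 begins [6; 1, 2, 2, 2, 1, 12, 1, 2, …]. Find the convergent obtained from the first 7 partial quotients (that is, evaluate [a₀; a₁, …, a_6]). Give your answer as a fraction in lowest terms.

2046/305

Use the convergent recurrence hₖ = aₖ·hₖ₋₁ + hₖ₋₂ (and likewise for the denominators kₖ):
a_0 = 6: 6/1
a_1 = 1: 7/1
a_2 = 2: 20/3
a_3 = 2: 47/7
a_4 = 2: 114/17
a_5 = 1: 161/24
a_6 = 12: 2046/305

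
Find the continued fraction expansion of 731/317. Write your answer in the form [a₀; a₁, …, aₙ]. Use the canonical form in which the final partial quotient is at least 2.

Apply division with remainder until the remainder is 0:
731 ÷ 317 → quotient 2, remainder 97
317 ÷ 97 → quotient 3, remainder 26
97 ÷ 26 → quotient 3, remainder 19
26 ÷ 19 → quotient 1, remainder 7
19 ÷ 7 → quotient 2, remainder 5
7 ÷ 5 → quotient 1, remainder 2
5 ÷ 2 → quotient 2, remainder 1
2 ÷ 1 → quotient 2, remainder 0

[2; 3, 3, 1, 2, 1, 2, 2]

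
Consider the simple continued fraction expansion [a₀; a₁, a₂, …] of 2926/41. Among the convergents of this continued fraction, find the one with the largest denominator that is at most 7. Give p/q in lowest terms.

214/3

List convergents until the denominator exceeds the bound:
a_0 = 71: 71/1  (≤ bound)
a_1 = 2: 143/2  (≤ bound)
a_2 = 1: 214/3  (≤ bound)
a_3 = 2: 571/8  (> 7, stop)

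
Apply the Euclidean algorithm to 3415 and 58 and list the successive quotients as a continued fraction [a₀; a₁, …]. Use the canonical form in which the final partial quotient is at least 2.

[58; 1, 7, 3, 2]

Apply division with remainder until the remainder is 0:
⌊3415/58⌋ = 58, remainder 51
⌊58/51⌋ = 1, remainder 7
⌊51/7⌋ = 7, remainder 2
⌊7/2⌋ = 3, remainder 1
⌊2/1⌋ = 2, remainder 0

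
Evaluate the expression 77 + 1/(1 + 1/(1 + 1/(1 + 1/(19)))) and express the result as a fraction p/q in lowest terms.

4582/59

Starting at the tail and folding back:
Start with 19.
1 + 1/(19/1) = 1 + 1/19 = 20/19
1 + 1/(20/19) = 1 + 19/20 = 39/20
1 + 1/(39/20) = 1 + 20/39 = 59/39
77 + 1/(59/39) = 77 + 39/59 = 4582/59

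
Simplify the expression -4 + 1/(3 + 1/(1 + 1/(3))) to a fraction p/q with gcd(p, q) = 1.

Start with 3.
1 + 1/(3/1) = 1 + 1/3 = 4/3
3 + 1/(4/3) = 3 + 3/4 = 15/4
-4 + 1/(15/4) = -4 + 4/15 = -56/15

-56/15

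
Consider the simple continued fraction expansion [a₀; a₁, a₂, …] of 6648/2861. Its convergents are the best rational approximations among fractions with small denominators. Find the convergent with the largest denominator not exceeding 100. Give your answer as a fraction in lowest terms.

List convergents until the denominator exceeds the bound:
a_0 = 2: 2/1  (≤ bound)
a_1 = 3: 7/3  (≤ bound)
a_2 = 11: 79/34  (≤ bound)
a_3 = 6: 481/207  (> 100, stop)

79/34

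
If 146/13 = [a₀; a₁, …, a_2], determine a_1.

⌊146/13⌋ = 11, remainder 3
⌊13/3⌋ = 4, remainder 1

4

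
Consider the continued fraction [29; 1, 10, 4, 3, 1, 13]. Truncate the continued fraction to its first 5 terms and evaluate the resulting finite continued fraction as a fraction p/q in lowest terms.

4367/146

Start with 3.
4 + 1/(3/1) = 4 + 1/3 = 13/3
10 + 1/(13/3) = 10 + 3/13 = 133/13
1 + 1/(133/13) = 1 + 13/133 = 146/133
29 + 1/(146/133) = 29 + 133/146 = 4367/146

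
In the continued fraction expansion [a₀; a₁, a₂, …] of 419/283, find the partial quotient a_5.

3

⌊419/283⌋ = 1, remainder 136
⌊283/136⌋ = 2, remainder 11
⌊136/11⌋ = 12, remainder 4
⌊11/4⌋ = 2, remainder 3
⌊4/3⌋ = 1, remainder 1
⌊3/1⌋ = 3, remainder 0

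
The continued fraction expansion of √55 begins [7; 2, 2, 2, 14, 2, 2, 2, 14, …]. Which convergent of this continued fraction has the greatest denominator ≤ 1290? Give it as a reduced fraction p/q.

List convergents until the denominator exceeds the bound:
a_0 = 7: 7/1  (≤ bound)
a_1 = 2: 15/2  (≤ bound)
a_2 = 2: 37/5  (≤ bound)
a_3 = 2: 89/12  (≤ bound)
a_4 = 14: 1283/173  (≤ bound)
a_5 = 2: 2655/358  (≤ bound)
a_6 = 2: 6593/889  (≤ bound)
a_7 = 2: 15841/2136  (> 1290, stop)

6593/889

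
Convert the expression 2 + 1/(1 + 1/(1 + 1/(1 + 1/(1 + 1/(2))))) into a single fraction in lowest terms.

Compute successive convergents:
a_0 = 2: 2/1
a_1 = 1: 3/1
a_2 = 1: 5/2
a_3 = 1: 8/3
a_4 = 1: 13/5
a_5 = 2: 34/13

34/13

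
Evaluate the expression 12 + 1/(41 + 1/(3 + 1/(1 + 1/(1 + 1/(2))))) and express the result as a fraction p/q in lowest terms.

a_0 = 12: 12/1
a_1 = 41: 493/41
a_2 = 3: 1491/124
a_3 = 1: 1984/165
a_4 = 1: 3475/289
a_5 = 2: 8934/743

8934/743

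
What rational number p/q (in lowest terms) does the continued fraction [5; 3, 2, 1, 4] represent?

Work from the innermost term outward:
Start with 4.
1 + 1/(4/1) = 1 + 1/4 = 5/4
2 + 1/(5/4) = 2 + 4/5 = 14/5
3 + 1/(14/5) = 3 + 5/14 = 47/14
5 + 1/(47/14) = 5 + 14/47 = 249/47

249/47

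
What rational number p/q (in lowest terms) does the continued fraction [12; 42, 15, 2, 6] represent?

101661/8455

Start with 6.
2 + 1/(6/1) = 2 + 1/6 = 13/6
15 + 1/(13/6) = 15 + 6/13 = 201/13
42 + 1/(201/13) = 42 + 13/201 = 8455/201
12 + 1/(8455/201) = 12 + 201/8455 = 101661/8455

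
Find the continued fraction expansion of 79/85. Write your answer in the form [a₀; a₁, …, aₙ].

79 ÷ 85 → quotient 0, remainder 79
85 ÷ 79 → quotient 1, remainder 6
79 ÷ 6 → quotient 13, remainder 1
6 ÷ 1 → quotient 6, remainder 0

[0; 1, 13, 6]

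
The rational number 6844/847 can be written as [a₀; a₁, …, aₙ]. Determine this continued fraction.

Apply division with remainder until the remainder is 0:
6844 = 8·847 + 68, so a_0 = 8
847 = 12·68 + 31, so a_1 = 12
68 = 2·31 + 6, so a_2 = 2
31 = 5·6 + 1, so a_3 = 5
6 = 6·1 + 0, so a_4 = 6

[8; 12, 2, 5, 6]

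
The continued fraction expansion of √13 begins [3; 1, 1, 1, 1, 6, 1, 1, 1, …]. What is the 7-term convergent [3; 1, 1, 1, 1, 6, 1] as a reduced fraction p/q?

137/38

Build up convergents one term at a time:
a_0 = 3: 3/1
a_1 = 1: 4/1
a_2 = 1: 7/2
a_3 = 1: 11/3
a_4 = 1: 18/5
a_5 = 6: 119/33
a_6 = 1: 137/38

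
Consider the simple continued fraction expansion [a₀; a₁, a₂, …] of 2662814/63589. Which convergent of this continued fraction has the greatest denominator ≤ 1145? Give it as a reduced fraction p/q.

a_0 = 41: 41/1  (≤ bound)
a_1 = 1: 42/1  (≤ bound)
a_2 = 7: 335/8  (≤ bound)
a_3 = 40: 13442/321  (≤ bound)
a_4 = 4: 54103/1292  (> 1145, stop)

13442/321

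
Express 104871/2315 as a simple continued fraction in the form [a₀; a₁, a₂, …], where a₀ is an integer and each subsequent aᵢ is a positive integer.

104871 ÷ 2315 → quotient 45, remainder 696
2315 ÷ 696 → quotient 3, remainder 227
696 ÷ 227 → quotient 3, remainder 15
227 ÷ 15 → quotient 15, remainder 2
15 ÷ 2 → quotient 7, remainder 1
2 ÷ 1 → quotient 2, remainder 0

[45; 3, 3, 15, 7, 2]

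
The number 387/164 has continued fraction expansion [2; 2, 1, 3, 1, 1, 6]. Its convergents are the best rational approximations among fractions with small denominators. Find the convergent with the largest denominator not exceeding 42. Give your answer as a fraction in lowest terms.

59/25

List convergents until the denominator exceeds the bound:
a_0 = 2: 2/1  (≤ bound)
a_1 = 2: 5/2  (≤ bound)
a_2 = 1: 7/3  (≤ bound)
a_3 = 3: 26/11  (≤ bound)
a_4 = 1: 33/14  (≤ bound)
a_5 = 1: 59/25  (≤ bound)
a_6 = 6: 387/164  (> 42, stop)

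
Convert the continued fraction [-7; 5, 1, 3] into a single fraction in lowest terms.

-157/23

a_0 = -7: -7/1
a_1 = 5: -34/5
a_2 = 1: -41/6
a_3 = 3: -157/23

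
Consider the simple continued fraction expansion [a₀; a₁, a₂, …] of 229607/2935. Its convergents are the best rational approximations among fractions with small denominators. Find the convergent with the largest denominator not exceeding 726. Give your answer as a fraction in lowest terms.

56639/724

List convergents until the denominator exceeds the bound:
a_0 = 78: 78/1  (≤ bound)
a_1 = 4: 313/4  (≤ bound)
a_2 = 2: 704/9  (≤ bound)
a_3 = 1: 1017/13  (≤ bound)
a_4 = 55: 56639/724  (≤ bound)
a_5 = 1: 57656/737  (> 726, stop)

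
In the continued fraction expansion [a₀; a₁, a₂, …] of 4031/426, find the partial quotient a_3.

6

4031 ÷ 426 → quotient 9, remainder 197
426 ÷ 197 → quotient 2, remainder 32
197 ÷ 32 → quotient 6, remainder 5
32 ÷ 5 → quotient 6, remainder 2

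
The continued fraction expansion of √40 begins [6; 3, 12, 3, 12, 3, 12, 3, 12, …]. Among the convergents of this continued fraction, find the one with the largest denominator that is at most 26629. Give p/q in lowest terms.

27379/4329

a_0 = 6: 6/1  (≤ bound)
a_1 = 3: 19/3  (≤ bound)
a_2 = 12: 234/37  (≤ bound)
a_3 = 3: 721/114  (≤ bound)
a_4 = 12: 8886/1405  (≤ bound)
a_5 = 3: 27379/4329  (≤ bound)
a_6 = 12: 337434/53353  (> 26629, stop)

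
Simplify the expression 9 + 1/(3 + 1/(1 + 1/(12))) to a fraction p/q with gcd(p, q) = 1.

a_0 = 9: 9/1
a_1 = 3: 28/3
a_2 = 1: 37/4
a_3 = 12: 472/51

472/51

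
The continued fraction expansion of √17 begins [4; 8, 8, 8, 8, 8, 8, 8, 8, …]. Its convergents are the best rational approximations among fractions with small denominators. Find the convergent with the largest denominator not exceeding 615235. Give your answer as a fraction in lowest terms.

1166876/283009

a_0 = 4: 4/1  (≤ bound)
a_1 = 8: 33/8  (≤ bound)
a_2 = 8: 268/65  (≤ bound)
a_3 = 8: 2177/528  (≤ bound)
a_4 = 8: 17684/4289  (≤ bound)
a_5 = 8: 143649/34840  (≤ bound)
a_6 = 8: 1166876/283009  (≤ bound)
a_7 = 8: 9478657/2298912  (> 615235, stop)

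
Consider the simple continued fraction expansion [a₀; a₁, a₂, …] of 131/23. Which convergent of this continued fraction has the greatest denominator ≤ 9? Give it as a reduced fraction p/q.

17/3

a_0 = 5: 5/1  (≤ bound)
a_1 = 1: 6/1  (≤ bound)
a_2 = 2: 17/3  (≤ bound)
a_3 = 3: 57/10  (> 9, stop)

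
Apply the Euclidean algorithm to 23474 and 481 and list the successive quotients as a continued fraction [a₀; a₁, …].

Apply division with remainder until the remainder is 0:
23474 ÷ 481 → quotient 48, remainder 386
481 ÷ 386 → quotient 1, remainder 95
386 ÷ 95 → quotient 4, remainder 6
95 ÷ 6 → quotient 15, remainder 5
6 ÷ 5 → quotient 1, remainder 1
5 ÷ 1 → quotient 5, remainder 0

[48; 1, 4, 15, 1, 5]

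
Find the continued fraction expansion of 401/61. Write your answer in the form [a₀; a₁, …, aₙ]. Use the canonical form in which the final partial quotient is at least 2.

Repeatedly divide and take the remainder:
401 = 6·61 + 35, so a_0 = 6
61 = 1·35 + 26, so a_1 = 1
35 = 1·26 + 9, so a_2 = 1
26 = 2·9 + 8, so a_3 = 2
9 = 1·8 + 1, so a_4 = 1
8 = 8·1 + 0, so a_5 = 8

[6; 1, 1, 2, 1, 8]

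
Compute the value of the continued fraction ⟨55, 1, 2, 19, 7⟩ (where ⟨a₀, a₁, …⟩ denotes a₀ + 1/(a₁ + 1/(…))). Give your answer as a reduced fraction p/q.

22770/409

Start with 7.
19 + 1/(7/1) = 19 + 1/7 = 134/7
2 + 1/(134/7) = 2 + 7/134 = 275/134
1 + 1/(275/134) = 1 + 134/275 = 409/275
55 + 1/(409/275) = 55 + 275/409 = 22770/409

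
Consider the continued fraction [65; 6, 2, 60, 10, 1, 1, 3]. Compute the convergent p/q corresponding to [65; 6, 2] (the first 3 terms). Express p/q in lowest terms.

Build up convergents one term at a time:
a_0 = 65: 65/1
a_1 = 6: 391/6
a_2 = 2: 847/13

847/13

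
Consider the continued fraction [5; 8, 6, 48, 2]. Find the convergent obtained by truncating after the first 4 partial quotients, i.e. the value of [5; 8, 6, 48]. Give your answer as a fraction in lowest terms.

12089/2360

Starting at the tail and folding back:
Start with 48.
6 + 1/(48/1) = 6 + 1/48 = 289/48
8 + 1/(289/48) = 8 + 48/289 = 2360/289
5 + 1/(2360/289) = 5 + 289/2360 = 12089/2360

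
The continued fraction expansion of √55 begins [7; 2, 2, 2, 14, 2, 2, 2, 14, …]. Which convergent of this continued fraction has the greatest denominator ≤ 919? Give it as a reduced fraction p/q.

a_0 = 7: 7/1  (≤ bound)
a_1 = 2: 15/2  (≤ bound)
a_2 = 2: 37/5  (≤ bound)
a_3 = 2: 89/12  (≤ bound)
a_4 = 14: 1283/173  (≤ bound)
a_5 = 2: 2655/358  (≤ bound)
a_6 = 2: 6593/889  (≤ bound)
a_7 = 2: 15841/2136  (> 919, stop)

6593/889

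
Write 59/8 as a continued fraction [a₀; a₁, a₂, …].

59 ÷ 8 → quotient 7, remainder 3
8 ÷ 3 → quotient 2, remainder 2
3 ÷ 2 → quotient 1, remainder 1
2 ÷ 1 → quotient 2, remainder 0

[7; 2, 1, 2]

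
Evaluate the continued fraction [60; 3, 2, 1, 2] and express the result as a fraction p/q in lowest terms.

1628/27

Start with 2.
1 + 1/(2/1) = 1 + 1/2 = 3/2
2 + 1/(3/2) = 2 + 2/3 = 8/3
3 + 1/(8/3) = 3 + 3/8 = 27/8
60 + 1/(27/8) = 60 + 8/27 = 1628/27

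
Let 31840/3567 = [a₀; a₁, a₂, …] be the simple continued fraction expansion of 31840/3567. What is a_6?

2

Apply division with remainder until the remainder is 0:
31840 = 8·3567 + 3304, so a_0 = 8
3567 = 1·3304 + 263, so a_1 = 1
3304 = 12·263 + 148, so a_2 = 12
263 = 1·148 + 115, so a_3 = 1
148 = 1·115 + 33, so a_4 = 1
115 = 3·33 + 16, so a_5 = 3
33 = 2·16 + 1, so a_6 = 2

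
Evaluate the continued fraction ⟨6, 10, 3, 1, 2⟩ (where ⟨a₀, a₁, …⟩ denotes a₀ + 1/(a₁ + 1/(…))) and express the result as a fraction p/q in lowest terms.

689/113

a_0 = 6: 6/1
a_1 = 10: 61/10
a_2 = 3: 189/31
a_3 = 1: 250/41
a_4 = 2: 689/113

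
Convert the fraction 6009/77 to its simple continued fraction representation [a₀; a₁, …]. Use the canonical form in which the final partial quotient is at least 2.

⌊6009/77⌋ = 78, remainder 3
⌊77/3⌋ = 25, remainder 2
⌊3/2⌋ = 1, remainder 1
⌊2/1⌋ = 2, remainder 0

[78; 25, 1, 2]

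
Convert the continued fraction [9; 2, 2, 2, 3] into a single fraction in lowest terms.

a_0 = 9: 9/1
a_1 = 2: 19/2
a_2 = 2: 47/5
a_3 = 2: 113/12
a_4 = 3: 386/41

386/41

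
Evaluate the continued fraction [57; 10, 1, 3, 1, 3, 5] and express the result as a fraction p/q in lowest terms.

61603/1079

Build up convergents one term at a time:
a_0 = 57: 57/1
a_1 = 10: 571/10
a_2 = 1: 628/11
a_3 = 3: 2455/43
a_4 = 1: 3083/54
a_5 = 3: 11704/205
a_6 = 5: 61603/1079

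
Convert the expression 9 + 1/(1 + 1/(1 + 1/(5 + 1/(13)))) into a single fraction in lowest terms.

1384/145

Start with 13.
5 + 1/(13/1) = 5 + 1/13 = 66/13
1 + 1/(66/13) = 1 + 13/66 = 79/66
1 + 1/(79/66) = 1 + 66/79 = 145/79
9 + 1/(145/79) = 9 + 79/145 = 1384/145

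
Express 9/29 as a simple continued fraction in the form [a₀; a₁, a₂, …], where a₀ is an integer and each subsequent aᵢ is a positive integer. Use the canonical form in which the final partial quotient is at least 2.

[0; 3, 4, 2]

Repeatedly divide and take the remainder:
9 = 0·29 + 9, so a_0 = 0
29 = 3·9 + 2, so a_1 = 3
9 = 4·2 + 1, so a_2 = 4
2 = 2·1 + 0, so a_3 = 2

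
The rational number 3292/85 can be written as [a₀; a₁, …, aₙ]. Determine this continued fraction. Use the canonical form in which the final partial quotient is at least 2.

⌊3292/85⌋ = 38, remainder 62
⌊85/62⌋ = 1, remainder 23
⌊62/23⌋ = 2, remainder 16
⌊23/16⌋ = 1, remainder 7
⌊16/7⌋ = 2, remainder 2
⌊7/2⌋ = 3, remainder 1
⌊2/1⌋ = 2, remainder 0

[38; 1, 2, 1, 2, 3, 2]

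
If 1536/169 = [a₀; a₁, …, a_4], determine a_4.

⌊1536/169⌋ = 9, remainder 15
⌊169/15⌋ = 11, remainder 4
⌊15/4⌋ = 3, remainder 3
⌊4/3⌋ = 1, remainder 1
⌊3/1⌋ = 3, remainder 0

3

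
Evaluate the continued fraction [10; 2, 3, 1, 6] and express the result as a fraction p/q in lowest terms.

637/61

Start with 6.
1 + 1/(6/1) = 1 + 1/6 = 7/6
3 + 1/(7/6) = 3 + 6/7 = 27/7
2 + 1/(27/7) = 2 + 7/27 = 61/27
10 + 1/(61/27) = 10 + 27/61 = 637/61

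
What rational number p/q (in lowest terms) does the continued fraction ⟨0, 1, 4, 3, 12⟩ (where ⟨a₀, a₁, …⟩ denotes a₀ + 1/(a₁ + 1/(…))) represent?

Compute successive convergents:
a_0 = 0: 0/1
a_1 = 1: 1/1
a_2 = 4: 4/5
a_3 = 3: 13/16
a_4 = 12: 160/197

160/197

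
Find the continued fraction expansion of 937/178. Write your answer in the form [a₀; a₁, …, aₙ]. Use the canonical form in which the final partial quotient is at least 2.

937 ÷ 178 → quotient 5, remainder 47
178 ÷ 47 → quotient 3, remainder 37
47 ÷ 37 → quotient 1, remainder 10
37 ÷ 10 → quotient 3, remainder 7
10 ÷ 7 → quotient 1, remainder 3
7 ÷ 3 → quotient 2, remainder 1
3 ÷ 1 → quotient 3, remainder 0

[5; 3, 1, 3, 1, 2, 3]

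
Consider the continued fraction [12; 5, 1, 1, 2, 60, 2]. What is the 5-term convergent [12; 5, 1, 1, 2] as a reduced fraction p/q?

Start with 2.
1 + 1/(2/1) = 1 + 1/2 = 3/2
1 + 1/(3/2) = 1 + 2/3 = 5/3
5 + 1/(5/3) = 5 + 3/5 = 28/5
12 + 1/(28/5) = 12 + 5/28 = 341/28

341/28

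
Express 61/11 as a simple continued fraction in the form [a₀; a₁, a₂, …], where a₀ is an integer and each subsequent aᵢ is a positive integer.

61 ÷ 11 → quotient 5, remainder 6
11 ÷ 6 → quotient 1, remainder 5
6 ÷ 5 → quotient 1, remainder 1
5 ÷ 1 → quotient 5, remainder 0

[5; 1, 1, 5]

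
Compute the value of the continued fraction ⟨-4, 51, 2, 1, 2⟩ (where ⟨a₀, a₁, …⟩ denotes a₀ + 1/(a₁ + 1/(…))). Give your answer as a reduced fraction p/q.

Work from the innermost term outward:
Start with 2.
1 + 1/(2/1) = 1 + 1/2 = 3/2
2 + 1/(3/2) = 2 + 2/3 = 8/3
51 + 1/(8/3) = 51 + 3/8 = 411/8
-4 + 1/(411/8) = -4 + 8/411 = -1636/411

-1636/411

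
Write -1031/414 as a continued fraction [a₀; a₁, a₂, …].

[-3; 1, 1, 25, 2, 1, 2]

Apply division with remainder until the remainder is 0:
-1031 = -3·414 + 211, so a_0 = -3
414 = 1·211 + 203, so a_1 = 1
211 = 1·203 + 8, so a_2 = 1
203 = 25·8 + 3, so a_3 = 25
8 = 2·3 + 2, so a_4 = 2
3 = 1·2 + 1, so a_5 = 1
2 = 2·1 + 0, so a_6 = 2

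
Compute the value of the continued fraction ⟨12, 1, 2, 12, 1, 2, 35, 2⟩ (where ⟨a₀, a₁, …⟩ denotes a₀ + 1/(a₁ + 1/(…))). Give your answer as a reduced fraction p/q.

Build up convergents one term at a time:
a_0 = 12: 12/1
a_1 = 1: 13/1
a_2 = 2: 38/3
a_3 = 12: 469/37
a_4 = 1: 507/40
a_5 = 2: 1483/117
a_6 = 35: 52412/4135
a_7 = 2: 106307/8387

106307/8387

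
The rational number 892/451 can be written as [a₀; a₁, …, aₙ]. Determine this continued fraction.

[1; 1, 44, 10]

892 ÷ 451 → quotient 1, remainder 441
451 ÷ 441 → quotient 1, remainder 10
441 ÷ 10 → quotient 44, remainder 1
10 ÷ 1 → quotient 10, remainder 0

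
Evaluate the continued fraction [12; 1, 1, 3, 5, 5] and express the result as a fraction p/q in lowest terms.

Start with 5.
5 + 1/(5/1) = 5 + 1/5 = 26/5
3 + 1/(26/5) = 3 + 5/26 = 83/26
1 + 1/(83/26) = 1 + 26/83 = 109/83
1 + 1/(109/83) = 1 + 83/109 = 192/109
12 + 1/(192/109) = 12 + 109/192 = 2413/192

2413/192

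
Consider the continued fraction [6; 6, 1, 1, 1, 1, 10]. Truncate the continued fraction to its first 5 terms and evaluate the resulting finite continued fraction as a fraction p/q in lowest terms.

a_0 = 6: 6/1
a_1 = 6: 37/6
a_2 = 1: 43/7
a_3 = 1: 80/13
a_4 = 1: 123/20

123/20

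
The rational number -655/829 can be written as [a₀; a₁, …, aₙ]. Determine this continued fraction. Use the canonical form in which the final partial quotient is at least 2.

[-1; 4, 1, 3, 4, 10]

Apply division with remainder until the remainder is 0:
⌊-655/829⌋ = -1, remainder 174
⌊829/174⌋ = 4, remainder 133
⌊174/133⌋ = 1, remainder 41
⌊133/41⌋ = 3, remainder 10
⌊41/10⌋ = 4, remainder 1
⌊10/1⌋ = 10, remainder 0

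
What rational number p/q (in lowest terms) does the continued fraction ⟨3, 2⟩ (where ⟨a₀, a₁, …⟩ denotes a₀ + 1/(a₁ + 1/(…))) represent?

Start with 2.
3 + 1/(2/1) = 3 + 1/2 = 7/2

7/2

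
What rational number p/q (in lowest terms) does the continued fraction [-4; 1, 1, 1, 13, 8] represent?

-1106/331

Use the convergent recurrence hₖ = aₖ·hₖ₋₁ + hₖ₋₂ (and likewise for the denominators kₖ):
a_0 = -4: -4/1
a_1 = 1: -3/1
a_2 = 1: -7/2
a_3 = 1: -10/3
a_4 = 13: -137/41
a_5 = 8: -1106/331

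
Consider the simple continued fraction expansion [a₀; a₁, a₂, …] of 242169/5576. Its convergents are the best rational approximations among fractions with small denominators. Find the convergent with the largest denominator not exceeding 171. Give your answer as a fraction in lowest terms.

a_0 = 43: 43/1  (≤ bound)
a_1 = 2: 87/2  (≤ bound)
a_2 = 3: 304/7  (≤ bound)
a_3 = 9: 2823/65  (≤ bound)
a_4 = 1: 3127/72  (≤ bound)
a_5 = 3: 12204/281  (> 171, stop)

3127/72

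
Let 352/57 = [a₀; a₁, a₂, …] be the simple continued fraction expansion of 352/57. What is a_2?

352 = 6·57 + 10, so a_0 = 6
57 = 5·10 + 7, so a_1 = 5
10 = 1·7 + 3, so a_2 = 1

1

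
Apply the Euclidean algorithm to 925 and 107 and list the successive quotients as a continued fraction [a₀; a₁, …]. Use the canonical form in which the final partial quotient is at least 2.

Repeatedly divide and take the remainder:
925 = 8·107 + 69, so a_0 = 8
107 = 1·69 + 38, so a_1 = 1
69 = 1·38 + 31, so a_2 = 1
38 = 1·31 + 7, so a_3 = 1
31 = 4·7 + 3, so a_4 = 4
7 = 2·3 + 1, so a_5 = 2
3 = 3·1 + 0, so a_6 = 3

[8; 1, 1, 1, 4, 2, 3]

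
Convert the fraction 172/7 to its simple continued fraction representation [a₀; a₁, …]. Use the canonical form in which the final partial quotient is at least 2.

Run the Euclidean algorithm, recording each quotient:
⌊172/7⌋ = 24, remainder 4
⌊7/4⌋ = 1, remainder 3
⌊4/3⌋ = 1, remainder 1
⌊3/1⌋ = 3, remainder 0

[24; 1, 1, 3]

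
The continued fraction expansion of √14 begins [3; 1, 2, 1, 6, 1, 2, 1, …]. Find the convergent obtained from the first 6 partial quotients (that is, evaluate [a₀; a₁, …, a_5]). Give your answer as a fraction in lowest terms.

Start with 1.
6 + 1/(1/1) = 6 + 1/1 = 7/1
1 + 1/(7/1) = 1 + 1/7 = 8/7
2 + 1/(8/7) = 2 + 7/8 = 23/8
1 + 1/(23/8) = 1 + 8/23 = 31/23
3 + 1/(31/23) = 3 + 23/31 = 116/31

116/31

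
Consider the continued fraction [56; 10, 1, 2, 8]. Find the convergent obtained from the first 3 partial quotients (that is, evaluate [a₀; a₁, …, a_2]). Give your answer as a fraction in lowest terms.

Start with 1.
10 + 1/(1/1) = 10 + 1/1 = 11/1
56 + 1/(11/1) = 56 + 1/11 = 617/11

617/11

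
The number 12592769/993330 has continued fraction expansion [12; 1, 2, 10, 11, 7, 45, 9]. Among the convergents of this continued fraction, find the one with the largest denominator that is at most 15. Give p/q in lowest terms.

38/3

a_0 = 12: 12/1  (≤ bound)
a_1 = 1: 13/1  (≤ bound)
a_2 = 2: 38/3  (≤ bound)
a_3 = 10: 393/31  (> 15, stop)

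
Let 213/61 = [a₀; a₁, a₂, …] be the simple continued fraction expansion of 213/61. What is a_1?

2

213 = 3·61 + 30, so a_0 = 3
61 = 2·30 + 1, so a_1 = 2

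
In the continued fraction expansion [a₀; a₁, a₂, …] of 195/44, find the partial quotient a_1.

2

Run the Euclidean algorithm, recording each quotient:
⌊195/44⌋ = 4, remainder 19
⌊44/19⌋ = 2, remainder 6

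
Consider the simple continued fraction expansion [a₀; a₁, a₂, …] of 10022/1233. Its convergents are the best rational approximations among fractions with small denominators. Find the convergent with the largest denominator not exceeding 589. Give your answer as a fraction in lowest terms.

3235/398

a_0 = 8: 8/1  (≤ bound)
a_1 = 7: 57/7  (≤ bound)
a_2 = 1: 65/8  (≤ bound)
a_3 = 4: 317/39  (≤ bound)
a_4 = 10: 3235/398  (≤ bound)
a_5 = 3: 10022/1233  (> 589, stop)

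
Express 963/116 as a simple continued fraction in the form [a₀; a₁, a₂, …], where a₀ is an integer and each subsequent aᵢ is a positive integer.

[8; 3, 3, 5, 2]

Apply division with remainder until the remainder is 0:
963 = 8·116 + 35, so a_0 = 8
116 = 3·35 + 11, so a_1 = 3
35 = 3·11 + 2, so a_2 = 3
11 = 5·2 + 1, so a_3 = 5
2 = 2·1 + 0, so a_4 = 2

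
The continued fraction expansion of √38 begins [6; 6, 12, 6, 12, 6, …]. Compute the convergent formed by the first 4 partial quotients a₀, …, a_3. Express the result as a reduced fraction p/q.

2737/444

a_0 = 6: 6/1
a_1 = 6: 37/6
a_2 = 12: 450/73
a_3 = 6: 2737/444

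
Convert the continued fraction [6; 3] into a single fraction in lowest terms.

19/3

Starting at the tail and folding back:
Start with 3.
6 + 1/(3/1) = 6 + 1/3 = 19/3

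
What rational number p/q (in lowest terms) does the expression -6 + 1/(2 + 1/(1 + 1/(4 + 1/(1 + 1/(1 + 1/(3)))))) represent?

a_0 = -6: -6/1
a_1 = 2: -11/2
a_2 = 1: -17/3
a_3 = 4: -79/14
a_4 = 1: -96/17
a_5 = 1: -175/31
a_6 = 3: -621/110

-621/110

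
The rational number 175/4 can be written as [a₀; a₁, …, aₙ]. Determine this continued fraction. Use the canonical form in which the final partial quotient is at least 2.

Repeatedly divide and take the remainder:
175 = 43·4 + 3, so a_0 = 43
4 = 1·3 + 1, so a_1 = 1
3 = 3·1 + 0, so a_2 = 3

[43; 1, 3]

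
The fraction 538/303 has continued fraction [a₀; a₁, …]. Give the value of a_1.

538 ÷ 303 → quotient 1, remainder 235
303 ÷ 235 → quotient 1, remainder 68

1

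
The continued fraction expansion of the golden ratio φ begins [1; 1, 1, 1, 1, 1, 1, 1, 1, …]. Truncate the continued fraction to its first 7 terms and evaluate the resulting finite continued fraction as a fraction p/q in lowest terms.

21/13

Start with 1.
1 + 1/(1/1) = 1 + 1/1 = 2/1
1 + 1/(2/1) = 1 + 1/2 = 3/2
1 + 1/(3/2) = 1 + 2/3 = 5/3
1 + 1/(5/3) = 1 + 3/5 = 8/5
1 + 1/(8/5) = 1 + 5/8 = 13/8
1 + 1/(13/8) = 1 + 8/13 = 21/13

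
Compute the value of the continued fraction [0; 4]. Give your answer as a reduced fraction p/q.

1/4

Start with 4.
0 + 1/(4/1) = 0 + 1/4 = 1/4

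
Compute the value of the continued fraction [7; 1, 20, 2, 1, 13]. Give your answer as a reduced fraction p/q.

6959/875

Use the convergent recurrence hₖ = aₖ·hₖ₋₁ + hₖ₋₂ (and likewise for the denominators kₖ):
a_0 = 7: 7/1
a_1 = 1: 8/1
a_2 = 20: 167/21
a_3 = 2: 342/43
a_4 = 1: 509/64
a_5 = 13: 6959/875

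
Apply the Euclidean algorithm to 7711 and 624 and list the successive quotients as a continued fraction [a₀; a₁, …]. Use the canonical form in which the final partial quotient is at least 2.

⌊7711/624⌋ = 12, remainder 223
⌊624/223⌋ = 2, remainder 178
⌊223/178⌋ = 1, remainder 45
⌊178/45⌋ = 3, remainder 43
⌊45/43⌋ = 1, remainder 2
⌊43/2⌋ = 21, remainder 1
⌊2/1⌋ = 2, remainder 0

[12; 2, 1, 3, 1, 21, 2]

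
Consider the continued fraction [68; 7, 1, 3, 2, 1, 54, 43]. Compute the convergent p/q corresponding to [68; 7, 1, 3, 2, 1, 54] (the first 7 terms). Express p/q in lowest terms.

a_0 = 68: 68/1
a_1 = 7: 477/7
a_2 = 1: 545/8
a_3 = 3: 2112/31
a_4 = 2: 4769/70
a_5 = 1: 6881/101
a_6 = 54: 376343/5524

376343/5524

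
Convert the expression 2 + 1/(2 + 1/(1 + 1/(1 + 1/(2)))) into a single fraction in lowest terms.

Use the convergent recurrence hₖ = aₖ·hₖ₋₁ + hₖ₋₂ (and likewise for the denominators kₖ):
a_0 = 2: 2/1
a_1 = 2: 5/2
a_2 = 1: 7/3
a_3 = 1: 12/5
a_4 = 2: 31/13

31/13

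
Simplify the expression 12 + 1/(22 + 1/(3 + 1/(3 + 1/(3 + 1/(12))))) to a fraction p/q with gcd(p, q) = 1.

a_0 = 12: 12/1
a_1 = 22: 265/22
a_2 = 3: 807/67
a_3 = 3: 2686/223
a_4 = 3: 8865/736
a_5 = 12: 109066/9055

109066/9055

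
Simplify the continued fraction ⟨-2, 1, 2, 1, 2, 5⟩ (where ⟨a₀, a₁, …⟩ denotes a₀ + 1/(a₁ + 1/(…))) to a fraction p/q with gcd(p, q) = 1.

Start with 5.
2 + 1/(5/1) = 2 + 1/5 = 11/5
1 + 1/(11/5) = 1 + 5/11 = 16/11
2 + 1/(16/11) = 2 + 11/16 = 43/16
1 + 1/(43/16) = 1 + 16/43 = 59/43
-2 + 1/(59/43) = -2 + 43/59 = -75/59

-75/59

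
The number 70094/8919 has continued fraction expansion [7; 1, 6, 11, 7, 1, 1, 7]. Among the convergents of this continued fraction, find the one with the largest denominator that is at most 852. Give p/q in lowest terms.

List convergents until the denominator exceeds the bound:
a_0 = 7: 7/1  (≤ bound)
a_1 = 1: 8/1  (≤ bound)
a_2 = 6: 55/7  (≤ bound)
a_3 = 11: 613/78  (≤ bound)
a_4 = 7: 4346/553  (≤ bound)
a_5 = 1: 4959/631  (≤ bound)
a_6 = 1: 9305/1184  (> 852, stop)

4959/631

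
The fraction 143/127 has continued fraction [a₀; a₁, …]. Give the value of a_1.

Run the Euclidean algorithm, recording each quotient:
143 = 1·127 + 16, so a_0 = 1
127 = 7·16 + 15, so a_1 = 7

7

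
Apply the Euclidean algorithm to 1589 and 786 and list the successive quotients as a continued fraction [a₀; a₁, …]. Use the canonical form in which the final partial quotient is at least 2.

[2; 46, 4, 4]

1589 = 2·786 + 17, so a_0 = 2
786 = 46·17 + 4, so a_1 = 46
17 = 4·4 + 1, so a_2 = 4
4 = 4·1 + 0, so a_3 = 4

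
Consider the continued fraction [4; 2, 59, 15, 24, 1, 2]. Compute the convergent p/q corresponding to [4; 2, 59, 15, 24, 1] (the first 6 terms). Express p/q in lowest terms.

Collapse the nested fraction from the inside out:
Start with 1.
24 + 1/(1/1) = 24 + 1/1 = 25/1
15 + 1/(25/1) = 15 + 1/25 = 376/25
59 + 1/(376/25) = 59 + 25/376 = 22209/376
2 + 1/(22209/376) = 2 + 376/22209 = 44794/22209
4 + 1/(44794/22209) = 4 + 22209/44794 = 201385/44794

201385/44794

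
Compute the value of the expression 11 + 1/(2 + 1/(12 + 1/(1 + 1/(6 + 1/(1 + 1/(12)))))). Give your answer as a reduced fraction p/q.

Build up convergents one term at a time:
a_0 = 11: 11/1
a_1 = 2: 23/2
a_2 = 12: 287/25
a_3 = 1: 310/27
a_4 = 6: 2147/187
a_5 = 1: 2457/214
a_6 = 12: 31631/2755

31631/2755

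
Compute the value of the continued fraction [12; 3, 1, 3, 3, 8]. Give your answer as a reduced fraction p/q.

a_0 = 12: 12/1
a_1 = 3: 37/3
a_2 = 1: 49/4
a_3 = 3: 184/15
a_4 = 3: 601/49
a_5 = 8: 4992/407

4992/407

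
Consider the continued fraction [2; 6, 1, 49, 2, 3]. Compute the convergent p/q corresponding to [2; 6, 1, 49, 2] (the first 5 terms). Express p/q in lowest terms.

1511/705

Start with 2.
49 + 1/(2/1) = 49 + 1/2 = 99/2
1 + 1/(99/2) = 1 + 2/99 = 101/99
6 + 1/(101/99) = 6 + 99/101 = 705/101
2 + 1/(705/101) = 2 + 101/705 = 1511/705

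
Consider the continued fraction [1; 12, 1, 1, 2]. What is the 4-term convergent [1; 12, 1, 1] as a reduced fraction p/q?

Compute successive convergents:
a_0 = 1: 1/1
a_1 = 12: 13/12
a_2 = 1: 14/13
a_3 = 1: 27/25

27/25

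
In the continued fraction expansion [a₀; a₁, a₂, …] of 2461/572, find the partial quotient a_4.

⌊2461/572⌋ = 4, remainder 173
⌊572/173⌋ = 3, remainder 53
⌊173/53⌋ = 3, remainder 14
⌊53/14⌋ = 3, remainder 11
⌊14/11⌋ = 1, remainder 3

1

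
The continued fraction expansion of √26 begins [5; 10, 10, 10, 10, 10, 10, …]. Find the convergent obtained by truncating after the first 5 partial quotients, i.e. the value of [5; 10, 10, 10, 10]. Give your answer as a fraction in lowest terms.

Start with 10.
10 + 1/(10/1) = 10 + 1/10 = 101/10
10 + 1/(101/10) = 10 + 10/101 = 1020/101
10 + 1/(1020/101) = 10 + 101/1020 = 10301/1020
5 + 1/(10301/1020) = 5 + 1020/10301 = 52525/10301

52525/10301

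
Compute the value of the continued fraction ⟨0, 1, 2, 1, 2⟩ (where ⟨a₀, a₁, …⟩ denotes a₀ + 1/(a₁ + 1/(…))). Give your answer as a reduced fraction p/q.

Build up convergents one term at a time:
a_0 = 0: 0/1
a_1 = 1: 1/1
a_2 = 2: 2/3
a_3 = 1: 3/4
a_4 = 2: 8/11

8/11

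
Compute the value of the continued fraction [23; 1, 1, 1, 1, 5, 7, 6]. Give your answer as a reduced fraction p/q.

Start with 6.
7 + 1/(6/1) = 7 + 1/6 = 43/6
5 + 1/(43/6) = 5 + 6/43 = 221/43
1 + 1/(221/43) = 1 + 43/221 = 264/221
1 + 1/(264/221) = 1 + 221/264 = 485/264
1 + 1/(485/264) = 1 + 264/485 = 749/485
1 + 1/(749/485) = 1 + 485/749 = 1234/749
23 + 1/(1234/749) = 23 + 749/1234 = 29131/1234

29131/1234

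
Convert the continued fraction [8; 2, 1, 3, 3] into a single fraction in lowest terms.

Start with 3.
3 + 1/(3/1) = 3 + 1/3 = 10/3
1 + 1/(10/3) = 1 + 3/10 = 13/10
2 + 1/(13/10) = 2 + 10/13 = 36/13
8 + 1/(36/13) = 8 + 13/36 = 301/36

301/36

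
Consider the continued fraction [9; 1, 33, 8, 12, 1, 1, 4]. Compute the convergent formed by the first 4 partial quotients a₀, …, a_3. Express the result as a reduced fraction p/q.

Work from the innermost term outward:
Start with 8.
33 + 1/(8/1) = 33 + 1/8 = 265/8
1 + 1/(265/8) = 1 + 8/265 = 273/265
9 + 1/(273/265) = 9 + 265/273 = 2722/273

2722/273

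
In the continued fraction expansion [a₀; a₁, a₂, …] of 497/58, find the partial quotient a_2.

1

497 = 8·58 + 33, so a_0 = 8
58 = 1·33 + 25, so a_1 = 1
33 = 1·25 + 8, so a_2 = 1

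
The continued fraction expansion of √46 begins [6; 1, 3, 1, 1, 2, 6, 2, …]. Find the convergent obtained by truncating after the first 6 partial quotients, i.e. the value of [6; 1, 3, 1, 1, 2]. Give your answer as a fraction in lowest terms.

156/23

Use the convergent recurrence hₖ = aₖ·hₖ₋₁ + hₖ₋₂ (and likewise for the denominators kₖ):
a_0 = 6: 6/1
a_1 = 1: 7/1
a_2 = 3: 27/4
a_3 = 1: 34/5
a_4 = 1: 61/9
a_5 = 2: 156/23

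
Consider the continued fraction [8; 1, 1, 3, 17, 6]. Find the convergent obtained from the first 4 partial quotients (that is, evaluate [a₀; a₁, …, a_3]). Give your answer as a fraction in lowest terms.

60/7

Start with 3.
1 + 1/(3/1) = 1 + 1/3 = 4/3
1 + 1/(4/3) = 1 + 3/4 = 7/4
8 + 1/(7/4) = 8 + 4/7 = 60/7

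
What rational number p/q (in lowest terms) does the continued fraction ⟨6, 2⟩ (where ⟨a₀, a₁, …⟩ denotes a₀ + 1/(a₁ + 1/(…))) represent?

13/2

Build up convergents one term at a time:
a_0 = 6: 6/1
a_1 = 2: 13/2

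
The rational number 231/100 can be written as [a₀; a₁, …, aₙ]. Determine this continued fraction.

[2; 3, 4, 2, 3]

231 = 2·100 + 31, so a_0 = 2
100 = 3·31 + 7, so a_1 = 3
31 = 4·7 + 3, so a_2 = 4
7 = 2·3 + 1, so a_3 = 2
3 = 3·1 + 0, so a_4 = 3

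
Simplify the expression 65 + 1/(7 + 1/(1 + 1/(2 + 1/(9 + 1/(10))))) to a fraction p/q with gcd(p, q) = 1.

a_0 = 65: 65/1
a_1 = 7: 456/7
a_2 = 1: 521/8
a_3 = 2: 1498/23
a_4 = 9: 14003/215
a_5 = 10: 141528/2173

141528/2173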